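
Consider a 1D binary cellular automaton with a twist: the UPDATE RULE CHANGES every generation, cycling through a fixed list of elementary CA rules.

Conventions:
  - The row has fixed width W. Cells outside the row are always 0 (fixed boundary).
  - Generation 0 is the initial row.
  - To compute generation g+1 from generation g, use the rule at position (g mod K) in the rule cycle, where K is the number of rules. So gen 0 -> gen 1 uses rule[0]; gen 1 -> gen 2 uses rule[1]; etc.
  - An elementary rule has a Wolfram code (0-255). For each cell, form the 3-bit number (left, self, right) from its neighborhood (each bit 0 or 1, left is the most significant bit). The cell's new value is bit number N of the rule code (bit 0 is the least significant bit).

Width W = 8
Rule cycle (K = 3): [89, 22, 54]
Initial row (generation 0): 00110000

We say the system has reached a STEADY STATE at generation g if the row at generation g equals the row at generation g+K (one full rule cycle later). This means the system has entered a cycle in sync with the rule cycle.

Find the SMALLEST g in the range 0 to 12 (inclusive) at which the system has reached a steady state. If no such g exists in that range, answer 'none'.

Answer: 4

Derivation:
Gen 0: 00110000
Gen 1 (rule 89): 10111111
Gen 2 (rule 22): 10000000
Gen 3 (rule 54): 11000000
Gen 4 (rule 89): 11111111
Gen 5 (rule 22): 00000000
Gen 6 (rule 54): 00000000
Gen 7 (rule 89): 11111111
Gen 8 (rule 22): 00000000
Gen 9 (rule 54): 00000000
Gen 10 (rule 89): 11111111
Gen 11 (rule 22): 00000000
Gen 12 (rule 54): 00000000
Gen 13 (rule 89): 11111111
Gen 14 (rule 22): 00000000
Gen 15 (rule 54): 00000000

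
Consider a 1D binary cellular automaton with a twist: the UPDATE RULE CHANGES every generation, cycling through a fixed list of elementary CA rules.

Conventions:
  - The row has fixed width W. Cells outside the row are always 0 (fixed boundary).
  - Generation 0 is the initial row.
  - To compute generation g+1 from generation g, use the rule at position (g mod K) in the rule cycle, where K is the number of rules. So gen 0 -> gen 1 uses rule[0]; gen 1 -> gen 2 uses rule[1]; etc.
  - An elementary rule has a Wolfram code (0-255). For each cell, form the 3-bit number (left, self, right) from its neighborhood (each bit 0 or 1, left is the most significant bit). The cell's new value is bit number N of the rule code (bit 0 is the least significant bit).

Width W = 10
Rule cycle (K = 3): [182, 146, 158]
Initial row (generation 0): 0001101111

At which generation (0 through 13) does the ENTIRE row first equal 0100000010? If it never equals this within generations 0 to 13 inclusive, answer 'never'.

Gen 0: 0001101111
Gen 1 (rule 182): 0010010110
Gen 2 (rule 146): 0101100001
Gen 3 (rule 158): 1101010011
Gen 4 (rule 182): 0011111100
Gen 5 (rule 146): 0101111010
Gen 6 (rule 158): 1101110011
Gen 7 (rule 182): 0010101100
Gen 8 (rule 146): 0100000010
Gen 9 (rule 158): 1110000111
Gen 10 (rule 182): 0101001010
Gen 11 (rule 146): 1000110001
Gen 12 (rule 158): 1101101011
Gen 13 (rule 182): 0010011100

Answer: 8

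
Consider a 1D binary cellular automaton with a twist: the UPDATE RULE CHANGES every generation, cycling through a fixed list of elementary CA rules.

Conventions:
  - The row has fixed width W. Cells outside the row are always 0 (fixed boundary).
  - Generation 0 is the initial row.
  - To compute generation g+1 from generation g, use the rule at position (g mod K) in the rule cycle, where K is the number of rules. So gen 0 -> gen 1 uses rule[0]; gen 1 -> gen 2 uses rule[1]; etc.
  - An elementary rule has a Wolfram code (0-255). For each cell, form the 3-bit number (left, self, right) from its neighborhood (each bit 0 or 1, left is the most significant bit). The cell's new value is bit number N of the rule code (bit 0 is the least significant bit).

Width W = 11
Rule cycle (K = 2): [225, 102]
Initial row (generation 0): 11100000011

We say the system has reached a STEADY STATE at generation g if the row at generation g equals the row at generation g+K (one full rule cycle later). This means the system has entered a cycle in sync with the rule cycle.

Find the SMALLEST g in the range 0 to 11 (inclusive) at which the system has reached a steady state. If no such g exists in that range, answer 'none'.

Gen 0: 11100000011
Gen 1 (rule 225): 01101111001
Gen 2 (rule 102): 10110001011
Gen 3 (rule 225): 01010100101
Gen 4 (rule 102): 11111101111
Gen 5 (rule 225): 01111110111
Gen 6 (rule 102): 10000011001
Gen 7 (rule 225): 00111001000
Gen 8 (rule 102): 01001011000
Gen 9 (rule 225): 00000101011
Gen 10 (rule 102): 00001111101
Gen 11 (rule 225): 11100111110
Gen 12 (rule 102): 00101000010
Gen 13 (rule 225): 10010011000

Answer: none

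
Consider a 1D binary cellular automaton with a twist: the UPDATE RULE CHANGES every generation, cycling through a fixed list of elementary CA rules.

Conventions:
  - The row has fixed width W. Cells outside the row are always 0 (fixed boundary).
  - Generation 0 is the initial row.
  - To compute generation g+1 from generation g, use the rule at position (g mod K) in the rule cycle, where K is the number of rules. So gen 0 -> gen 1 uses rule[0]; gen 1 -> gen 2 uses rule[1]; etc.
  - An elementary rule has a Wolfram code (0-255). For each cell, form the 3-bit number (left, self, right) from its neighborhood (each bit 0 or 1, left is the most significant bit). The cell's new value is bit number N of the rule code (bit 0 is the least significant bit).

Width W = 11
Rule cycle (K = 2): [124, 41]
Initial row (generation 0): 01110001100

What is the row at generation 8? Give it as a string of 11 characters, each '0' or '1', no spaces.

Gen 0: 01110001100
Gen 1 (rule 124): 01011001110
Gen 2 (rule 41): 00110001000
Gen 3 (rule 124): 00111001100
Gen 4 (rule 41): 10100001001
Gen 5 (rule 124): 11110001101
Gen 6 (rule 41): 10000101010
Gen 7 (rule 124): 11000111111
Gen 8 (rule 41): 10010100000

Answer: 10010100000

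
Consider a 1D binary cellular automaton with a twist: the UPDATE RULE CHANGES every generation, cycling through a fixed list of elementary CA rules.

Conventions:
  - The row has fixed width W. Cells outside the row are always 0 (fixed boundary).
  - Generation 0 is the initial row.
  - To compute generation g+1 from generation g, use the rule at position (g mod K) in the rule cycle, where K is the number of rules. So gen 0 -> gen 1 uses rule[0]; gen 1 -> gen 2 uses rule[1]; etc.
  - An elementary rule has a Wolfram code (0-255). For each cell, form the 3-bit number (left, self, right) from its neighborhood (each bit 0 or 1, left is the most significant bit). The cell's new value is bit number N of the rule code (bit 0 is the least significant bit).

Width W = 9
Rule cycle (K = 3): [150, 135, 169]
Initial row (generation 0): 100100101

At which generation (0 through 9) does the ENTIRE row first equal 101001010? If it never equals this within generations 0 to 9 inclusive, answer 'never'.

Answer: 9

Derivation:
Gen 0: 100100101
Gen 1 (rule 150): 111111101
Gen 2 (rule 135): 011111001
Gen 3 (rule 169): 011110000
Gen 4 (rule 150): 101101000
Gen 5 (rule 135): 100001011
Gen 6 (rule 169): 001100110
Gen 7 (rule 150): 010011001
Gen 8 (rule 135): 110100011
Gen 9 (rule 169): 101001010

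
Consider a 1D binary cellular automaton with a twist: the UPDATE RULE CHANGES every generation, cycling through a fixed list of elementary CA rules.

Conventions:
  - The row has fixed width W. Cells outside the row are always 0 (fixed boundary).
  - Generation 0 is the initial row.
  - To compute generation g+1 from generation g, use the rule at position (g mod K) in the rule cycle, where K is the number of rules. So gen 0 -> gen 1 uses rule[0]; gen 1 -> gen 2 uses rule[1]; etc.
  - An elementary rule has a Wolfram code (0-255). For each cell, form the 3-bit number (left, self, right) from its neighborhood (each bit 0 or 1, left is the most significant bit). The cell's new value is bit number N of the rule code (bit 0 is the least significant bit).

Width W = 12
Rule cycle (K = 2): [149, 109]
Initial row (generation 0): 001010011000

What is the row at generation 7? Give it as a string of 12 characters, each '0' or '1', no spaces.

Gen 0: 001010011000
Gen 1 (rule 149): 101011000111
Gen 2 (rule 109): 111111010101
Gen 3 (rule 149): 011110010101
Gen 4 (rule 109): 010010011111
Gen 5 (rule 149): 011011001110
Gen 6 (rule 109): 011111001010
Gen 7 (rule 149): 001110101011

Answer: 001110101011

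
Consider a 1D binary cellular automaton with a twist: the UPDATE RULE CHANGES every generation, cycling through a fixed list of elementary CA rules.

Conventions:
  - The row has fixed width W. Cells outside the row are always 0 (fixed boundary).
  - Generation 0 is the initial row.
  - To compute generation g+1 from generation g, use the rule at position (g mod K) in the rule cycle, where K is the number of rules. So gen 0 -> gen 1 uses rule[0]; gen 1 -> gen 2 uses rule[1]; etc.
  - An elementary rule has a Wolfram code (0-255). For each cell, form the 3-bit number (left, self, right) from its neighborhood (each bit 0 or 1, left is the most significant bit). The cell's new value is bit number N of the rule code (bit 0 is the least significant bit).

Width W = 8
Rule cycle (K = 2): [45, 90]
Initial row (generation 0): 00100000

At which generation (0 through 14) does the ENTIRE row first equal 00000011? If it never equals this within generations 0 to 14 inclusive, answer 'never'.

Gen 0: 00100000
Gen 1 (rule 45): 10101111
Gen 2 (rule 90): 00001001
Gen 3 (rule 45): 11101001
Gen 4 (rule 90): 10100110
Gen 5 (rule 45): 11100100
Gen 6 (rule 90): 10111010
Gen 7 (rule 45): 11100110
Gen 8 (rule 90): 10111111
Gen 9 (rule 45): 11100000
Gen 10 (rule 90): 10110000
Gen 11 (rule 45): 11100111
Gen 12 (rule 90): 10111101
Gen 13 (rule 45): 11100011
Gen 14 (rule 90): 10110111

Answer: never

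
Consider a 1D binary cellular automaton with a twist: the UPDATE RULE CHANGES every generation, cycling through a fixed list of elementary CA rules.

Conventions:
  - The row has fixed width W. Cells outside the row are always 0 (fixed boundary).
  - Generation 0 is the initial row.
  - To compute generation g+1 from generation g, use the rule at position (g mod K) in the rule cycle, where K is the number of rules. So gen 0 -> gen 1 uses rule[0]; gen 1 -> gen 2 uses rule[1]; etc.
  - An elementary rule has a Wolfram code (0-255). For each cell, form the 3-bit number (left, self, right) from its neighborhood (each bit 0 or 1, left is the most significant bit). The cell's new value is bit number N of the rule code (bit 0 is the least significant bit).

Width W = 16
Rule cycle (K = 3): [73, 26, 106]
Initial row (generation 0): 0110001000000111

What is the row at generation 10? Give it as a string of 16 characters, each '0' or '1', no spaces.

Gen 0: 0110001000000111
Gen 1 (rule 73): 0110100011110101
Gen 2 (rule 26): 1100010110000000
Gen 3 (rule 106): 1100101110000000
Gen 4 (rule 73): 1100001010111111
Gen 5 (rule 26): 1010010000100000
Gen 6 (rule 106): 0100100001000000
Gen 7 (rule 73): 0000001100011111
Gen 8 (rule 26): 0000011010110000
Gen 9 (rule 106): 0000111101110000
Gen 10 (rule 73): 1110100101010111

Answer: 1110100101010111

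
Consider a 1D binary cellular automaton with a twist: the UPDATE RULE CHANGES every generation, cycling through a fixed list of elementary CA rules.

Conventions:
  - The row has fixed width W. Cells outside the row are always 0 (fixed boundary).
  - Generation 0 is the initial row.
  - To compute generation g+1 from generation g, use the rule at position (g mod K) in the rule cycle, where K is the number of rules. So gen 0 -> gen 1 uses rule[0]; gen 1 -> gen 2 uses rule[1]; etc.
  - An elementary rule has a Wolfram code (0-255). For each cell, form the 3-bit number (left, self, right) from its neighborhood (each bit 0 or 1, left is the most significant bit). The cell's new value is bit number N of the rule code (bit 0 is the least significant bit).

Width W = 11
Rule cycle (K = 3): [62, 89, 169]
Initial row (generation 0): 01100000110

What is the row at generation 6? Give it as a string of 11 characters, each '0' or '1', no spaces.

Answer: 10100001010

Derivation:
Gen 0: 01100000110
Gen 1 (rule 62): 11010001101
Gen 2 (rule 89): 11001101100
Gen 3 (rule 169): 10001011001
Gen 4 (rule 62): 11011110111
Gen 5 (rule 89): 11010010101
Gen 6 (rule 169): 10100001010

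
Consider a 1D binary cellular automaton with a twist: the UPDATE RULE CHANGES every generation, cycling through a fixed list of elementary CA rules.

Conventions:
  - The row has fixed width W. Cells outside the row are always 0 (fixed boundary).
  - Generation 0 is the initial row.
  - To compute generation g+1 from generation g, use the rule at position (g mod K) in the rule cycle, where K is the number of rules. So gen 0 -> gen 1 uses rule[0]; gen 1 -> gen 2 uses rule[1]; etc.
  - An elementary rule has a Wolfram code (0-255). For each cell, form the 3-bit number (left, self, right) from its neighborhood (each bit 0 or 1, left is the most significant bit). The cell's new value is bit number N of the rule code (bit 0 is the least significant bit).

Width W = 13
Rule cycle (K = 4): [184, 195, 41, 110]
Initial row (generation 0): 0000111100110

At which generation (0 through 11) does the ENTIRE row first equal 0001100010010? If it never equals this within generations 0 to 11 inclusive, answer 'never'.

Gen 0: 0000111100110
Gen 1 (rule 184): 0000111010101
Gen 2 (rule 195): 1111011000000
Gen 3 (rule 41): 1000110011111
Gen 4 (rule 110): 1001110110001
Gen 5 (rule 184): 0101101101000
Gen 6 (rule 195): 1000100100011
Gen 7 (rule 41): 0010000001010
Gen 8 (rule 110): 0110000011110
Gen 9 (rule 184): 0101000011101
Gen 10 (rule 195): 1000011101100
Gen 11 (rule 41): 0011010011001

Answer: never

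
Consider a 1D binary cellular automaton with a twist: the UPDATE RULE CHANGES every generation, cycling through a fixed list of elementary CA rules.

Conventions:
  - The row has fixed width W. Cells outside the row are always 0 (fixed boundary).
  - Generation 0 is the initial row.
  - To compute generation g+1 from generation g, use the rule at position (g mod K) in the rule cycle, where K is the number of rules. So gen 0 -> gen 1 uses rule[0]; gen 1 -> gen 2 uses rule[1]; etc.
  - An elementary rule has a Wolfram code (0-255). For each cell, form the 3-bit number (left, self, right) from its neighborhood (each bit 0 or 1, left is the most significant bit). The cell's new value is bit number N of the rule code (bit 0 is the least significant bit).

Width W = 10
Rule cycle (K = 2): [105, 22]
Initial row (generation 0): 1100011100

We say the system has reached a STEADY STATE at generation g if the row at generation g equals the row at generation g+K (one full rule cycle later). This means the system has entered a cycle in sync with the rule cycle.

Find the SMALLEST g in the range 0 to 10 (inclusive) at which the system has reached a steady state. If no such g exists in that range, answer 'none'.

Answer: 8

Derivation:
Gen 0: 1100011100
Gen 1 (rule 105): 1101010101
Gen 2 (rule 22): 0001010101
Gen 3 (rule 105): 1100101010
Gen 4 (rule 22): 0011101011
Gen 5 (rule 105): 1010110111
Gen 6 (rule 22): 1010000000
Gen 7 (rule 105): 0100111111
Gen 8 (rule 22): 1111000000
Gen 9 (rule 105): 1001011111
Gen 10 (rule 22): 1111000000
Gen 11 (rule 105): 1001011111
Gen 12 (rule 22): 1111000000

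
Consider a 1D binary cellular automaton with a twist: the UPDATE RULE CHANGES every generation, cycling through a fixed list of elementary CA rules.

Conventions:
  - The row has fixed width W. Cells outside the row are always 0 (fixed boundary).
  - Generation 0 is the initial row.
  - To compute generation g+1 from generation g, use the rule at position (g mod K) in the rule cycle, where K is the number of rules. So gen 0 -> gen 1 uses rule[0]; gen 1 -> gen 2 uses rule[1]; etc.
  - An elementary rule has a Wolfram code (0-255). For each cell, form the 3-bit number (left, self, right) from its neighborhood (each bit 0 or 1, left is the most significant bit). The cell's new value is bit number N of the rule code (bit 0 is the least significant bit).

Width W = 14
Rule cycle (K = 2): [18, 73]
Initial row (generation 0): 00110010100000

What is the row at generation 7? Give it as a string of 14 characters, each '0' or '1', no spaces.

Answer: 01000000101010

Derivation:
Gen 0: 00110010100000
Gen 1 (rule 18): 01001100010000
Gen 2 (rule 73): 00001101000111
Gen 3 (rule 18): 00010000101000
Gen 4 (rule 73): 11000110000011
Gen 5 (rule 18): 00101001000100
Gen 6 (rule 73): 10000000010001
Gen 7 (rule 18): 01000000101010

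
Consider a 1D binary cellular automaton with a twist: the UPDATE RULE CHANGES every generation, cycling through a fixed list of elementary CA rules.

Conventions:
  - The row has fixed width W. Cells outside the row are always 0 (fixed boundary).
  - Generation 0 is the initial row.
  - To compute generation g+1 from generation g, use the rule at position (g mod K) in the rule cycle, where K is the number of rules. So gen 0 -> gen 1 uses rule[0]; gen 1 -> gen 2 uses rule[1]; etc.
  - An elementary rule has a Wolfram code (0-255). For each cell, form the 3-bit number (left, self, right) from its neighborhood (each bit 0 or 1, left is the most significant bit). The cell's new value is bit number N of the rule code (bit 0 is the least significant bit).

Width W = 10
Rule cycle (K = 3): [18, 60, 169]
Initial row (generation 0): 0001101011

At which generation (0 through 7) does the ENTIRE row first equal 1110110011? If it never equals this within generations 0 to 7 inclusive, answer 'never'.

Gen 0: 0001101011
Gen 1 (rule 18): 0010000000
Gen 2 (rule 60): 0011000000
Gen 3 (rule 169): 1010011111
Gen 4 (rule 18): 0001100000
Gen 5 (rule 60): 0001010000
Gen 6 (rule 169): 1100100111
Gen 7 (rule 18): 0011011000

Answer: never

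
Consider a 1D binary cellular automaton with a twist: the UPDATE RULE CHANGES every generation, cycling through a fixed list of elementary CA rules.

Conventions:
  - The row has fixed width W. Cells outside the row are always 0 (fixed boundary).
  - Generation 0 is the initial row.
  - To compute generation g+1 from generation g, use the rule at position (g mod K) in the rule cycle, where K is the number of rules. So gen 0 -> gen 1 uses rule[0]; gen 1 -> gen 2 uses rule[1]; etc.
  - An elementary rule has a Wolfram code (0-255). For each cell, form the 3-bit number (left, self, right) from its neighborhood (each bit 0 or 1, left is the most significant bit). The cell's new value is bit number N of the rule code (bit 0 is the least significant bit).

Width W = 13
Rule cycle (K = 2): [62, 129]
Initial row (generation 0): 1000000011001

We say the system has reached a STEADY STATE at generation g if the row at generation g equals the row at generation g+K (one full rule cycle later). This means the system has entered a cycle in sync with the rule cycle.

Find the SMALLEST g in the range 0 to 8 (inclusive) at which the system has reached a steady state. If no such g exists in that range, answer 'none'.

Gen 0: 1000000011001
Gen 1 (rule 62): 1100000110111
Gen 2 (rule 129): 0001110000010
Gen 3 (rule 62): 0011001000111
Gen 4 (rule 129): 1000000010010
Gen 5 (rule 62): 1100000111111
Gen 6 (rule 129): 0001110011110
Gen 7 (rule 62): 0011001110001
Gen 8 (rule 129): 1000000100100
Gen 9 (rule 62): 1100001111110
Gen 10 (rule 129): 0001100111100

Answer: none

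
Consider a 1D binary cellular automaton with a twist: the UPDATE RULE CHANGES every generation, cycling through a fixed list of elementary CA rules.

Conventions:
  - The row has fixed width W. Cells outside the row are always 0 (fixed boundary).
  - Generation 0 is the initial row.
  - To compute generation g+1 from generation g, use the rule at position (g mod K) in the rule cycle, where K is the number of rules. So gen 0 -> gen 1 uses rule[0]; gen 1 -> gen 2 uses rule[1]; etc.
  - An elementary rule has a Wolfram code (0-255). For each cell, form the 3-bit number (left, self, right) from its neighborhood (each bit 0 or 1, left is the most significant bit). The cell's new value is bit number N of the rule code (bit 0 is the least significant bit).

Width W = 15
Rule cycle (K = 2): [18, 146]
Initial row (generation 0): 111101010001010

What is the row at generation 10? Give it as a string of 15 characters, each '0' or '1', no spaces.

Answer: 000101000101000

Derivation:
Gen 0: 111101010001010
Gen 1 (rule 18): 000000001010001
Gen 2 (rule 146): 000000010001010
Gen 3 (rule 18): 000000101010001
Gen 4 (rule 146): 000001000001010
Gen 5 (rule 18): 000010100010001
Gen 6 (rule 146): 000100010101010
Gen 7 (rule 18): 001010100000001
Gen 8 (rule 146): 010000010000010
Gen 9 (rule 18): 101000101000101
Gen 10 (rule 146): 000101000101000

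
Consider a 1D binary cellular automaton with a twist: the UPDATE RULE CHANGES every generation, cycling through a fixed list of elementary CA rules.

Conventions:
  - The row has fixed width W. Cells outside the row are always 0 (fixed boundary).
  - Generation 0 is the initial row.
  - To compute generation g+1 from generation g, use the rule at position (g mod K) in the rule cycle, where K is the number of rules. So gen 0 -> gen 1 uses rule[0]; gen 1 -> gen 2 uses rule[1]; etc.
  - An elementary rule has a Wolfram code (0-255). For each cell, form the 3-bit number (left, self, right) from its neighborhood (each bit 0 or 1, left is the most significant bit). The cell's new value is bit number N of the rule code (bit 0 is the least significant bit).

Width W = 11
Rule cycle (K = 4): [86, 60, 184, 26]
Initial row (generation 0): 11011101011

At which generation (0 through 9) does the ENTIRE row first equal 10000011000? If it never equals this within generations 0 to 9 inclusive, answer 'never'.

Answer: 8

Derivation:
Gen 0: 11011101011
Gen 1 (rule 86): 01000101001
Gen 2 (rule 60): 01100111101
Gen 3 (rule 184): 01010111010
Gen 4 (rule 26): 10000100001
Gen 5 (rule 86): 11001110011
Gen 6 (rule 60): 10101001010
Gen 7 (rule 184): 01010100101
Gen 8 (rule 26): 10000011000
Gen 9 (rule 86): 11000101100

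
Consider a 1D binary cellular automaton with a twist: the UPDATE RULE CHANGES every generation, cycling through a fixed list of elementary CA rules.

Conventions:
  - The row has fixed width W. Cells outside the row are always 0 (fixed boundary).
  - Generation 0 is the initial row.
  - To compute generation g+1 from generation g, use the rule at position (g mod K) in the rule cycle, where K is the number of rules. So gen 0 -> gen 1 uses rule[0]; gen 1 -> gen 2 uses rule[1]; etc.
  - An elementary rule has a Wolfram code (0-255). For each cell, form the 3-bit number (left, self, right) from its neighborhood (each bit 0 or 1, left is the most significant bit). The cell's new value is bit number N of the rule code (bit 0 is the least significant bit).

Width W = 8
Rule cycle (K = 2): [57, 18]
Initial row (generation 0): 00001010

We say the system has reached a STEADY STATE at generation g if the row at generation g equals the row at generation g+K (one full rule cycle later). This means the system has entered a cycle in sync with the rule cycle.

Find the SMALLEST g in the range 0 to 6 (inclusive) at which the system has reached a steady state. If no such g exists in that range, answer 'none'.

Answer: 4

Derivation:
Gen 0: 00001010
Gen 1 (rule 57): 11100101
Gen 2 (rule 18): 00011000
Gen 3 (rule 57): 11010111
Gen 4 (rule 18): 00000000
Gen 5 (rule 57): 11111111
Gen 6 (rule 18): 00000000
Gen 7 (rule 57): 11111111
Gen 8 (rule 18): 00000000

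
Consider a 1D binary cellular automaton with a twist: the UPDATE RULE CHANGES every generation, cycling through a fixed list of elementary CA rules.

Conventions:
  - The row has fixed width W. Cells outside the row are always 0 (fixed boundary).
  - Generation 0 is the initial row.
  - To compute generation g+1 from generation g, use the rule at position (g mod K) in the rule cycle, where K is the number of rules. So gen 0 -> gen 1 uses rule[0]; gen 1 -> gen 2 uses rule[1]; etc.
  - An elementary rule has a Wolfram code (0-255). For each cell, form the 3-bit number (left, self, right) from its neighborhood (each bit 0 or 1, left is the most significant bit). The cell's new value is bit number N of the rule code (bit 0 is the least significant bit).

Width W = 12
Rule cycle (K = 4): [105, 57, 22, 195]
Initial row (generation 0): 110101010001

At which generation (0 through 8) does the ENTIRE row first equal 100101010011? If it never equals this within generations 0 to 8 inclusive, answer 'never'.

Gen 0: 110101010001
Gen 1 (rule 105): 111010100100
Gen 2 (rule 57): 100101010011
Gen 3 (rule 22): 111101011100
Gen 4 (rule 195): 011100001101
Gen 5 (rule 105): 010101101110
Gen 6 (rule 57): 001011011001
Gen 7 (rule 22): 011000000111
Gen 8 (rule 195): 101011111011

Answer: 2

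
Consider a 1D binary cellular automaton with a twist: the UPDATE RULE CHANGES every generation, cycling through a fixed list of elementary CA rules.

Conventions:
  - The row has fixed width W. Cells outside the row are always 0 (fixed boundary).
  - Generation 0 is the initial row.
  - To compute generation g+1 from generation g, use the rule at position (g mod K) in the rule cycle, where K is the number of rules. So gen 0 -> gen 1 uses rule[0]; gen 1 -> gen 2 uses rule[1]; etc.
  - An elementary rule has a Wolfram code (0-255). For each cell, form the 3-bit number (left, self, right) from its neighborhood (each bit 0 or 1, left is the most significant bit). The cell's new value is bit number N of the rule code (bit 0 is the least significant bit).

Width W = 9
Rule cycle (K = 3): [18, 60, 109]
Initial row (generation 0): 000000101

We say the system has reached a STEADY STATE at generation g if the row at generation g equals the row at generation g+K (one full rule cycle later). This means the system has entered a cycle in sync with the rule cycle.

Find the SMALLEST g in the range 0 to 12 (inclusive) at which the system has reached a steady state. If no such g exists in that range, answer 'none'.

Answer: 4

Derivation:
Gen 0: 000000101
Gen 1 (rule 18): 000001000
Gen 2 (rule 60): 000001100
Gen 3 (rule 109): 111101101
Gen 4 (rule 18): 000000000
Gen 5 (rule 60): 000000000
Gen 6 (rule 109): 111111111
Gen 7 (rule 18): 000000000
Gen 8 (rule 60): 000000000
Gen 9 (rule 109): 111111111
Gen 10 (rule 18): 000000000
Gen 11 (rule 60): 000000000
Gen 12 (rule 109): 111111111
Gen 13 (rule 18): 000000000
Gen 14 (rule 60): 000000000
Gen 15 (rule 109): 111111111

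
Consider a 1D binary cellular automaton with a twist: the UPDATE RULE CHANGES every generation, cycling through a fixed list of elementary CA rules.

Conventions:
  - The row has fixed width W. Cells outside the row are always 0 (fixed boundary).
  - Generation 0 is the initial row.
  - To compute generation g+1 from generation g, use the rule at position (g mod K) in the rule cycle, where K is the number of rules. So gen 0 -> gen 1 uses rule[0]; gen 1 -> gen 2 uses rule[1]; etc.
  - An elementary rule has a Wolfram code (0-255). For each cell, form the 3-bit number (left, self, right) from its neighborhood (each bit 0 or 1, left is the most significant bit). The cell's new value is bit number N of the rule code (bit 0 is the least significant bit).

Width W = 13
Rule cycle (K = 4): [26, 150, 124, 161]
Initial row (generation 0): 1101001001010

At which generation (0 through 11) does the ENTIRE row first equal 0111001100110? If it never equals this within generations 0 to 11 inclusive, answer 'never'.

Answer: 4

Derivation:
Gen 0: 1101001001010
Gen 1 (rule 26): 1000110110001
Gen 2 (rule 150): 1101000001011
Gen 3 (rule 124): 1111100001111
Gen 4 (rule 161): 0111001100110
Gen 5 (rule 26): 1100111011101
Gen 6 (rule 150): 0011010001001
Gen 7 (rule 124): 0011111001101
Gen 8 (rule 161): 1001110000010
Gen 9 (rule 26): 0111001000101
Gen 10 (rule 150): 1010111101101
Gen 11 (rule 124): 1111100111111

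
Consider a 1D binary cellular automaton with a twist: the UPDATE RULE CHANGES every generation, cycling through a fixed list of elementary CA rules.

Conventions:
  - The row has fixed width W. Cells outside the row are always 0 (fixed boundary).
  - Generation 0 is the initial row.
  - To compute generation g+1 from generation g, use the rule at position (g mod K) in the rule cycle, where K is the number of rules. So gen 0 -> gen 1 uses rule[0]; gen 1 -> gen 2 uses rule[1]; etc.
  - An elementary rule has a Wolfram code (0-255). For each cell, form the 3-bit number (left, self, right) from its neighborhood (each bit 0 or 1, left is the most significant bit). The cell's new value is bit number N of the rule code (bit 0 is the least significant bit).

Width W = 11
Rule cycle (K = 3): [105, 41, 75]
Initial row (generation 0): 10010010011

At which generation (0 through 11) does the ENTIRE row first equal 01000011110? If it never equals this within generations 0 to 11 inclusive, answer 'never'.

Answer: never

Derivation:
Gen 0: 10010010011
Gen 1 (rule 105): 00000000011
Gen 2 (rule 41): 11111111010
Gen 3 (rule 75): 10000001000
Gen 4 (rule 105): 00111100011
Gen 5 (rule 41): 10100001010
Gen 6 (rule 75): 00001110000
Gen 7 (rule 105): 11101010111
Gen 8 (rule 41): 10010101100
Gen 9 (rule 75): 00100001101
Gen 10 (rule 105): 10001101110
Gen 11 (rule 41): 00101011000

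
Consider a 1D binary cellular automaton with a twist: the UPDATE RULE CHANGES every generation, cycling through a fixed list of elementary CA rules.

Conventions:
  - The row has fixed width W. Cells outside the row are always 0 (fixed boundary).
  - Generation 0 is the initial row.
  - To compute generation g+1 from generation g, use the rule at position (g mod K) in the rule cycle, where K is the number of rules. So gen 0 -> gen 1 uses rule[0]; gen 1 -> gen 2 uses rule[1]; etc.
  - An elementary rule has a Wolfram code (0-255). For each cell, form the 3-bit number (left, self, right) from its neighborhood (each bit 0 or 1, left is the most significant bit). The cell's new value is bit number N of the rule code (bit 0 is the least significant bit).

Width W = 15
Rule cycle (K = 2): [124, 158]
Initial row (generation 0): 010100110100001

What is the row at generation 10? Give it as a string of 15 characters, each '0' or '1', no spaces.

Gen 0: 010100110100001
Gen 1 (rule 124): 011110111110001
Gen 2 (rule 158): 111100111101011
Gen 3 (rule 124): 100110100111111
Gen 4 (rule 158): 111100111111110
Gen 5 (rule 124): 100110100000011
Gen 6 (rule 158): 111100110000110
Gen 7 (rule 124): 100110111000111
Gen 8 (rule 158): 111100110101110
Gen 9 (rule 124): 100110111111011
Gen 10 (rule 158): 111100111110010

Answer: 111100111110010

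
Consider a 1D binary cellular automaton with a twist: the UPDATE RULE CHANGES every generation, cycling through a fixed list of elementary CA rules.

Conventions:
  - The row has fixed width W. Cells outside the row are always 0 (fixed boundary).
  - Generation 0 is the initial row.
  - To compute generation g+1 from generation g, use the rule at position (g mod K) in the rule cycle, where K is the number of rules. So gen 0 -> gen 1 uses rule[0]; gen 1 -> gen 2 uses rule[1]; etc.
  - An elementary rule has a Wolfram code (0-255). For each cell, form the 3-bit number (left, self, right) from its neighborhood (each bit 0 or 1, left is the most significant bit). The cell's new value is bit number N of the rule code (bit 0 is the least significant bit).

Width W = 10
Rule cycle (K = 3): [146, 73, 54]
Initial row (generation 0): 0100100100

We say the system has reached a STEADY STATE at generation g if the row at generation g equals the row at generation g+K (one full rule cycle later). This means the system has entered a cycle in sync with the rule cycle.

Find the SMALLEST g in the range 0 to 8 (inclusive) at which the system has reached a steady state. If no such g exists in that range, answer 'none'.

Gen 0: 0100100100
Gen 1 (rule 146): 1011011010
Gen 2 (rule 73): 0011011000
Gen 3 (rule 54): 0100100100
Gen 4 (rule 146): 1011011010
Gen 5 (rule 73): 0011011000
Gen 6 (rule 54): 0100100100
Gen 7 (rule 146): 1011011010
Gen 8 (rule 73): 0011011000
Gen 9 (rule 54): 0100100100
Gen 10 (rule 146): 1011011010
Gen 11 (rule 73): 0011011000

Answer: 0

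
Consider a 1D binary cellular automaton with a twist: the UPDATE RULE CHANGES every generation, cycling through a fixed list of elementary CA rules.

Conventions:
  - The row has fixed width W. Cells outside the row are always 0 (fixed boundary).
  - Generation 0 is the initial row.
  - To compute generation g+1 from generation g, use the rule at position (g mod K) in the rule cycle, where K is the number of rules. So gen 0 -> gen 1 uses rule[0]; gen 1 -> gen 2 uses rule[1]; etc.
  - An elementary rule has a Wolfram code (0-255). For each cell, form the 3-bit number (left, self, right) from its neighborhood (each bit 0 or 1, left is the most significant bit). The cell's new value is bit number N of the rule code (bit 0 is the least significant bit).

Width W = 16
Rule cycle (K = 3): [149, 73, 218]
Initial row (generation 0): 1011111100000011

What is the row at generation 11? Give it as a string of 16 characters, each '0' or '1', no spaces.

Answer: 1110000000000110

Derivation:
Gen 0: 1011111100000011
Gen 1 (rule 149): 1001111011111000
Gen 2 (rule 73): 0001001010001011
Gen 3 (rule 218): 0010110001010011
Gen 4 (rule 149): 1010001101011000
Gen 5 (rule 73): 0000101100011011
Gen 6 (rule 218): 0001001110111011
Gen 7 (rule 149): 1101100100010000
Gen 8 (rule 73): 1101100001000111
Gen 9 (rule 218): 1101110010101111
Gen 10 (rule 149): 0000101010100110
Gen 11 (rule 73): 1110000000000110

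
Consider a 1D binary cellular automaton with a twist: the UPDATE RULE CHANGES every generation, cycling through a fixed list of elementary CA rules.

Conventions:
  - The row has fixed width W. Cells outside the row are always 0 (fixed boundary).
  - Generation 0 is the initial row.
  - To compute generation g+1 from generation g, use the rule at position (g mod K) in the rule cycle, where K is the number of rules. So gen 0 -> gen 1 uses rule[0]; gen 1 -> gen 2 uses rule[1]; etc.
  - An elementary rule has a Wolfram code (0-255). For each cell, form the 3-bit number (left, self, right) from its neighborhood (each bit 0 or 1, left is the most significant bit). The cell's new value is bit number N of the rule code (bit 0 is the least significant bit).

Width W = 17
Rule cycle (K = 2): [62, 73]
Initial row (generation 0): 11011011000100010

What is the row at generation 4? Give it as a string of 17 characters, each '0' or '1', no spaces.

Gen 0: 11011011000100010
Gen 1 (rule 62): 10110110101110111
Gen 2 (rule 73): 00110110001010101
Gen 3 (rule 62): 01101101011111111
Gen 4 (rule 73): 01101100010000001

Answer: 01101100010000001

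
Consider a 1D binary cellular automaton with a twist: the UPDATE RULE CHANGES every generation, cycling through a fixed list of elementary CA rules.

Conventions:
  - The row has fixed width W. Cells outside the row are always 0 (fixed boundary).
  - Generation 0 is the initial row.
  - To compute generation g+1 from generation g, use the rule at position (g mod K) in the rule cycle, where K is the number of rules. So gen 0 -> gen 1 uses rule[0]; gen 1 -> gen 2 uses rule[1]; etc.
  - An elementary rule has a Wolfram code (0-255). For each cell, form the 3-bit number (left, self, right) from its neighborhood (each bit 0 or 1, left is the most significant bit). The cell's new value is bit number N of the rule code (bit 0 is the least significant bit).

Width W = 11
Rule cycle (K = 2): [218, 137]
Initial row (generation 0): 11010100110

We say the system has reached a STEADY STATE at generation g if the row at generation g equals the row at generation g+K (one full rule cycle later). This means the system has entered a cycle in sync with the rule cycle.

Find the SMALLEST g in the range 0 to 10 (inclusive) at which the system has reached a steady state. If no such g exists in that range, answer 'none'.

Gen 0: 11010100110
Gen 1 (rule 218): 11000011111
Gen 2 (rule 137): 10011011110
Gen 3 (rule 218): 01111011111
Gen 4 (rule 137): 01110011110
Gen 5 (rule 218): 11111111111
Gen 6 (rule 137): 11111111110
Gen 7 (rule 218): 11111111111
Gen 8 (rule 137): 11111111110
Gen 9 (rule 218): 11111111111
Gen 10 (rule 137): 11111111110
Gen 11 (rule 218): 11111111111
Gen 12 (rule 137): 11111111110

Answer: 5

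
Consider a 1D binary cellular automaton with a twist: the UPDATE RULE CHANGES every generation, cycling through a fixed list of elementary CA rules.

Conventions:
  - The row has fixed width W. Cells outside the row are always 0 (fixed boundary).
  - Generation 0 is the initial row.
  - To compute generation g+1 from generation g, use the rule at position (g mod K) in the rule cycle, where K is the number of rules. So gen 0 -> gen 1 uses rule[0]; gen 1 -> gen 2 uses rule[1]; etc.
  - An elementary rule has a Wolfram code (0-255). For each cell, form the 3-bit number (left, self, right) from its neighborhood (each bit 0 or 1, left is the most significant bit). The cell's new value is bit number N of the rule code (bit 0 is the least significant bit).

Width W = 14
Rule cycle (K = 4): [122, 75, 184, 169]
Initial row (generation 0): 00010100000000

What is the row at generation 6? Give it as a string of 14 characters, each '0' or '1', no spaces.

Answer: 00101010101110

Derivation:
Gen 0: 00010100000000
Gen 1 (rule 122): 00101010000000
Gen 2 (rule 75): 11000000111111
Gen 3 (rule 184): 10100000111110
Gen 4 (rule 169): 01001110111100
Gen 5 (rule 122): 10111011100110
Gen 6 (rule 75): 00101010101110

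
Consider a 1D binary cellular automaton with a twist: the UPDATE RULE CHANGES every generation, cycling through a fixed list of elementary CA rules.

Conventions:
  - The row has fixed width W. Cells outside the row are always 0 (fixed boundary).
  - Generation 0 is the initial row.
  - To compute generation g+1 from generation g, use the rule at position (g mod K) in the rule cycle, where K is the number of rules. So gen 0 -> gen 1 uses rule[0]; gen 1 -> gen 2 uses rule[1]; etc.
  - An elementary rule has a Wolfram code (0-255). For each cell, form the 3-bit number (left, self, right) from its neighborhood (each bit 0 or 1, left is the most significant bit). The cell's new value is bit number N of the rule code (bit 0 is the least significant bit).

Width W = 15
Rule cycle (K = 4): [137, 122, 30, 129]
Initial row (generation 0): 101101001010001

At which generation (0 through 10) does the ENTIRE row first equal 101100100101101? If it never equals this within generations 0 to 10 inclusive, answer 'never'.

Gen 0: 101101001010001
Gen 1 (rule 137): 001000000000100
Gen 2 (rule 122): 010100000001010
Gen 3 (rule 30): 110110000011011
Gen 4 (rule 129): 000000111000000
Gen 5 (rule 137): 111110110011111
Gen 6 (rule 122): 100011111110001
Gen 7 (rule 30): 110110000001011
Gen 8 (rule 129): 000000111100000
Gen 9 (rule 137): 111110111001111
Gen 10 (rule 122): 100011101111001

Answer: never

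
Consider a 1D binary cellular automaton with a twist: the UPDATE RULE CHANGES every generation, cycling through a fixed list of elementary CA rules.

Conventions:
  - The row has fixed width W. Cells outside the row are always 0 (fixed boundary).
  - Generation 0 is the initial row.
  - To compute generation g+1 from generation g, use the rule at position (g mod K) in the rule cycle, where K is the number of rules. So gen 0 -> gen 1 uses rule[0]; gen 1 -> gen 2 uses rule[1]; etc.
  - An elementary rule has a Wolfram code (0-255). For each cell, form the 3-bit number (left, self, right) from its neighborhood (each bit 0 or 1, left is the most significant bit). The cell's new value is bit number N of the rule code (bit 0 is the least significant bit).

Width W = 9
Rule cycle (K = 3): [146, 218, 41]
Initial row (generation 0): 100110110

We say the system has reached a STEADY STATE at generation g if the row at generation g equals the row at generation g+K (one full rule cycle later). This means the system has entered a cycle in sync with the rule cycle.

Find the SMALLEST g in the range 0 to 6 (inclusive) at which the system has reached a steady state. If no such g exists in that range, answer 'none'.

Answer: none

Derivation:
Gen 0: 100110110
Gen 1 (rule 146): 011000001
Gen 2 (rule 218): 111100010
Gen 3 (rule 41): 100001000
Gen 4 (rule 146): 010010100
Gen 5 (rule 218): 101100010
Gen 6 (rule 41): 011001000
Gen 7 (rule 146): 100110100
Gen 8 (rule 218): 011110010
Gen 9 (rule 41): 010000000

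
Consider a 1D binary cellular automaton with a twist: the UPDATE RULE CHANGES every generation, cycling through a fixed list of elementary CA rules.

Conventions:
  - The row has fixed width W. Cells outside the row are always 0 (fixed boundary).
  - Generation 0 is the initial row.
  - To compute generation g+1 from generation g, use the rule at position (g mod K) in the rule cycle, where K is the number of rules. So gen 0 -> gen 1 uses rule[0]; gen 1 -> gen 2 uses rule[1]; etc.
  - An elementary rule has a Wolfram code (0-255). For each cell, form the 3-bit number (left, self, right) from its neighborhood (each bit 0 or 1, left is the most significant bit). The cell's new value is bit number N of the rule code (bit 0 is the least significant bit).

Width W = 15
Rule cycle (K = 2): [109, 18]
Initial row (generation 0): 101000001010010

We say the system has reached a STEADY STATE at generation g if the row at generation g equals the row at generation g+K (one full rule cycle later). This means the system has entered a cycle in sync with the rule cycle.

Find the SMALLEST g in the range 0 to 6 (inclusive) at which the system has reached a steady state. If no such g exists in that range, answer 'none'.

Gen 0: 101000001010010
Gen 1 (rule 109): 111011101110010
Gen 2 (rule 18): 000000000001101
Gen 3 (rule 109): 111111111101111
Gen 4 (rule 18): 000000000000000
Gen 5 (rule 109): 111111111111111
Gen 6 (rule 18): 000000000000000
Gen 7 (rule 109): 111111111111111
Gen 8 (rule 18): 000000000000000

Answer: 4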